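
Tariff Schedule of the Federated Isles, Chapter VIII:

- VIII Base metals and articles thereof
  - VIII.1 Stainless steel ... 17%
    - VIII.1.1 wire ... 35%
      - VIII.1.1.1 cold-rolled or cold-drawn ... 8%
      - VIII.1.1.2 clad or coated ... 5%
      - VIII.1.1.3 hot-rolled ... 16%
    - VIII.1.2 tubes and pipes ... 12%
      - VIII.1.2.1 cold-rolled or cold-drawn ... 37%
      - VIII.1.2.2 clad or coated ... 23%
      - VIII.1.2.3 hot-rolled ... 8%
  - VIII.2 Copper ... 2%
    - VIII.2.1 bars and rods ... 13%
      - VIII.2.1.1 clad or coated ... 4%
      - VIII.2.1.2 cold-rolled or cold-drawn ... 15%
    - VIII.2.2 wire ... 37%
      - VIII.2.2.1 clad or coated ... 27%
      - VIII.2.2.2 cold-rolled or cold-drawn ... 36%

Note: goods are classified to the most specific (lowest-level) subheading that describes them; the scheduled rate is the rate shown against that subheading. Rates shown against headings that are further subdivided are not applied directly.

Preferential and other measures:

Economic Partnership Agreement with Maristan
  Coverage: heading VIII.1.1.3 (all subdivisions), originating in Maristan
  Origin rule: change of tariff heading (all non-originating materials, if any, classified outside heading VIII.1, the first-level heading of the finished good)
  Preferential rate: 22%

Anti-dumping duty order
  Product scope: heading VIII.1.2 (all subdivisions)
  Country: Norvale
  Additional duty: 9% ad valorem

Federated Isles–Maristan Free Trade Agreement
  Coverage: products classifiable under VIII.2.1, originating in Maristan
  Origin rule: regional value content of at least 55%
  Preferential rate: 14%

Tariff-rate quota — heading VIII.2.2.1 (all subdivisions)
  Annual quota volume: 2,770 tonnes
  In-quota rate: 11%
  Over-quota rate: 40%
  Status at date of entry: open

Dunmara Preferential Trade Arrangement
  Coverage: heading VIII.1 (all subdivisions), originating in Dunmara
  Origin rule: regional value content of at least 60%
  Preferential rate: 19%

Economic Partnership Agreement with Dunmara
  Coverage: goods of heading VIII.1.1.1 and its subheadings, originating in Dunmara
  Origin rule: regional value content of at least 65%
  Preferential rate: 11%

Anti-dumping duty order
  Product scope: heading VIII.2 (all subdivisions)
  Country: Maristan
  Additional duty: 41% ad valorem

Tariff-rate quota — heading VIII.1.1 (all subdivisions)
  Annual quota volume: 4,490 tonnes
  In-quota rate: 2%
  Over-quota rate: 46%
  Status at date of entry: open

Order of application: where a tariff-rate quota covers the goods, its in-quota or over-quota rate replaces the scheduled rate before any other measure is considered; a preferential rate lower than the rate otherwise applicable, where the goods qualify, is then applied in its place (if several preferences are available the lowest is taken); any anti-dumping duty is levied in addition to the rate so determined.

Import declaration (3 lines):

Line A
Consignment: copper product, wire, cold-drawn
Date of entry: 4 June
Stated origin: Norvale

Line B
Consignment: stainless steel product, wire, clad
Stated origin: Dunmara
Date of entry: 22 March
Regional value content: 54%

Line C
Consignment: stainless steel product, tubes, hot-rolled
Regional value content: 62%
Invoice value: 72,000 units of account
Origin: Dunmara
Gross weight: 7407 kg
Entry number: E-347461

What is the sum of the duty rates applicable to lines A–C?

Line A: copper → VIII.2; wire → VIII.2.2; cold-drawn → VIII.2.2.2. Scheduled 36%. No special measure applies. → 36%.
Line B: stainless steel → VIII.1; wire → VIII.1.1; clad → VIII.1.1.2. Scheduled 5%. quota on VIII.1.1 open → in-quota 2%; Dunmara agreement on VIII.1: RVC < 60%; Dunmara agreement on VIII.1.1.1: VIII.1.1.2 not covered. → 2%.
Line C: stainless steel → VIII.1; tubes → VIII.1.2; hot-rolled → VIII.1.2.3. Scheduled 8%. Dunmara agreement on VIII.1: RVC ≥ 60% → 19% available; Dunmara agreement on VIII.1.1.1: VIII.1.2.3 not covered; preference 19% not lower than 8% → no reduction. → 8%.
Sum: 36% + 2% + 8% = 46%.

46%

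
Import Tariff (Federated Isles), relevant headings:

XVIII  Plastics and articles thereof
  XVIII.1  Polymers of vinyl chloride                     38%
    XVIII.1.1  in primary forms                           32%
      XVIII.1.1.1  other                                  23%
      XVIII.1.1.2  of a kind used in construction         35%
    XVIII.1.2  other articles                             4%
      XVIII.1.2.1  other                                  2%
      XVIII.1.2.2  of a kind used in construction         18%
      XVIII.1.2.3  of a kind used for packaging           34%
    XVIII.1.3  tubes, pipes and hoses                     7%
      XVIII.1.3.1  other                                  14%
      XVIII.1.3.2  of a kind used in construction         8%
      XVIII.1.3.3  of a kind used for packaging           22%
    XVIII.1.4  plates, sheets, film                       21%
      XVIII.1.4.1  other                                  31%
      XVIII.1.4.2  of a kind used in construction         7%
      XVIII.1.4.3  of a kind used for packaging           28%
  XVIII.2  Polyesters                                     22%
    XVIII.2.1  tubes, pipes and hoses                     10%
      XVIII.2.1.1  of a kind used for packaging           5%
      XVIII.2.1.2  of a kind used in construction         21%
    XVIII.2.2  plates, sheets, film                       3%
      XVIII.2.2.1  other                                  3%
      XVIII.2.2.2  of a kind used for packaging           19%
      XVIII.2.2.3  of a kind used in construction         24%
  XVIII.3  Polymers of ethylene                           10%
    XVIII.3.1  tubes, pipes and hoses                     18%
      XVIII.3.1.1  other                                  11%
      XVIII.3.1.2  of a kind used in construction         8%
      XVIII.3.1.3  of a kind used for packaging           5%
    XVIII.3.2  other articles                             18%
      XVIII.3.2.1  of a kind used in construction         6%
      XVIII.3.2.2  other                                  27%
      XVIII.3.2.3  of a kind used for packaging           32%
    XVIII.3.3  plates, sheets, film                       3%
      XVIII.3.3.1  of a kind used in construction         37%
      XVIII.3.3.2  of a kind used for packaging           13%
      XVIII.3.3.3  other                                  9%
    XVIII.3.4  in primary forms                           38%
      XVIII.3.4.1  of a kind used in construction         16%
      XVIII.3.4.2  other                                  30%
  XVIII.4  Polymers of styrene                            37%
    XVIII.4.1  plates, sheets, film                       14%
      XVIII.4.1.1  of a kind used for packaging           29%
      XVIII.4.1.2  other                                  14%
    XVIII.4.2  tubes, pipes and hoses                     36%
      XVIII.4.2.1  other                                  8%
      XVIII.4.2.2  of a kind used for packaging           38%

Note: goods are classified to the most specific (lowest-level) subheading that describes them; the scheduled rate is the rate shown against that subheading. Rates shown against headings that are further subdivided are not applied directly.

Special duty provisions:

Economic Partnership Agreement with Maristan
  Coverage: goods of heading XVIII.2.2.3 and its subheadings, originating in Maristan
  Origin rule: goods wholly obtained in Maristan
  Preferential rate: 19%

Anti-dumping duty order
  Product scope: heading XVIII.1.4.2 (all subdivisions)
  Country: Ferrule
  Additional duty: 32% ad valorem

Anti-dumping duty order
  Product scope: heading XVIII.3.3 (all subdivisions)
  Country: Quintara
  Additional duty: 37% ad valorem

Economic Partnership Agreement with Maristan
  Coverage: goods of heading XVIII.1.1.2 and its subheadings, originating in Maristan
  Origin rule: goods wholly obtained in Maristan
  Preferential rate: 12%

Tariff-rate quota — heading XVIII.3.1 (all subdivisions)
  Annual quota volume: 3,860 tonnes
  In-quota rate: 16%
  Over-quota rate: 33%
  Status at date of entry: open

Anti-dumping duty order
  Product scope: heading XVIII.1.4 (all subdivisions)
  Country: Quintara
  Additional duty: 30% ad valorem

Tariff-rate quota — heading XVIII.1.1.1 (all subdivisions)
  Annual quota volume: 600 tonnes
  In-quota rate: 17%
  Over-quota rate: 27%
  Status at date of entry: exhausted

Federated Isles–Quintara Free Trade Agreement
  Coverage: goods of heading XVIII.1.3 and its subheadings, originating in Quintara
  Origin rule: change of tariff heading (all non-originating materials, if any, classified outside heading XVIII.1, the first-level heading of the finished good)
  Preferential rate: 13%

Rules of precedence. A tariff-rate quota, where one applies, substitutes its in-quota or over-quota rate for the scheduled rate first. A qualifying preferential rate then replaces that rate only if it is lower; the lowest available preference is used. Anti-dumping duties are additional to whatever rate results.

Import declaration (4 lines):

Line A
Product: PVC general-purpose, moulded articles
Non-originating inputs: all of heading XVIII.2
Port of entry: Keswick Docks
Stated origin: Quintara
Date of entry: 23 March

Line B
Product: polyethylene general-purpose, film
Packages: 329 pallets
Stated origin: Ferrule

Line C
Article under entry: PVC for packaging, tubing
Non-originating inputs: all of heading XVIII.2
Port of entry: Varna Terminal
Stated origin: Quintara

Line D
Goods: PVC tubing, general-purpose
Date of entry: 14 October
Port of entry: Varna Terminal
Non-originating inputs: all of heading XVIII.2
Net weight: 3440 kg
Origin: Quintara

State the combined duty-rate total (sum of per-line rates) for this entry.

Line A: PVC → XVIII.1; moulded articles → XVIII.1.2; general-purpose → XVIII.1.2.1. Scheduled 2%. Quintara agreement on XVIII.1.3: XVIII.1.2.1 not covered. → 2%.
Line B: polyethylene → XVIII.3; film → XVIII.3.3; general-purpose → XVIII.3.3.3. Scheduled 9%. No special measure applies. → 9%.
Line C: PVC → XVIII.1; tubing → XVIII.1.3; for packaging → XVIII.1.3.3. Scheduled 22%. Quintara agreement on XVIII.1.3: CTH met → 13% available; preferential 13%. → 13%.
Line D: PVC → XVIII.1; tubing → XVIII.1.3; general-purpose → XVIII.1.3.1. Scheduled 14%. Quintara agreement on XVIII.1.3: CTH met → 13% available; preferential 13%. → 13%.
Sum: 2% + 9% + 13% + 13% = 37%.

37%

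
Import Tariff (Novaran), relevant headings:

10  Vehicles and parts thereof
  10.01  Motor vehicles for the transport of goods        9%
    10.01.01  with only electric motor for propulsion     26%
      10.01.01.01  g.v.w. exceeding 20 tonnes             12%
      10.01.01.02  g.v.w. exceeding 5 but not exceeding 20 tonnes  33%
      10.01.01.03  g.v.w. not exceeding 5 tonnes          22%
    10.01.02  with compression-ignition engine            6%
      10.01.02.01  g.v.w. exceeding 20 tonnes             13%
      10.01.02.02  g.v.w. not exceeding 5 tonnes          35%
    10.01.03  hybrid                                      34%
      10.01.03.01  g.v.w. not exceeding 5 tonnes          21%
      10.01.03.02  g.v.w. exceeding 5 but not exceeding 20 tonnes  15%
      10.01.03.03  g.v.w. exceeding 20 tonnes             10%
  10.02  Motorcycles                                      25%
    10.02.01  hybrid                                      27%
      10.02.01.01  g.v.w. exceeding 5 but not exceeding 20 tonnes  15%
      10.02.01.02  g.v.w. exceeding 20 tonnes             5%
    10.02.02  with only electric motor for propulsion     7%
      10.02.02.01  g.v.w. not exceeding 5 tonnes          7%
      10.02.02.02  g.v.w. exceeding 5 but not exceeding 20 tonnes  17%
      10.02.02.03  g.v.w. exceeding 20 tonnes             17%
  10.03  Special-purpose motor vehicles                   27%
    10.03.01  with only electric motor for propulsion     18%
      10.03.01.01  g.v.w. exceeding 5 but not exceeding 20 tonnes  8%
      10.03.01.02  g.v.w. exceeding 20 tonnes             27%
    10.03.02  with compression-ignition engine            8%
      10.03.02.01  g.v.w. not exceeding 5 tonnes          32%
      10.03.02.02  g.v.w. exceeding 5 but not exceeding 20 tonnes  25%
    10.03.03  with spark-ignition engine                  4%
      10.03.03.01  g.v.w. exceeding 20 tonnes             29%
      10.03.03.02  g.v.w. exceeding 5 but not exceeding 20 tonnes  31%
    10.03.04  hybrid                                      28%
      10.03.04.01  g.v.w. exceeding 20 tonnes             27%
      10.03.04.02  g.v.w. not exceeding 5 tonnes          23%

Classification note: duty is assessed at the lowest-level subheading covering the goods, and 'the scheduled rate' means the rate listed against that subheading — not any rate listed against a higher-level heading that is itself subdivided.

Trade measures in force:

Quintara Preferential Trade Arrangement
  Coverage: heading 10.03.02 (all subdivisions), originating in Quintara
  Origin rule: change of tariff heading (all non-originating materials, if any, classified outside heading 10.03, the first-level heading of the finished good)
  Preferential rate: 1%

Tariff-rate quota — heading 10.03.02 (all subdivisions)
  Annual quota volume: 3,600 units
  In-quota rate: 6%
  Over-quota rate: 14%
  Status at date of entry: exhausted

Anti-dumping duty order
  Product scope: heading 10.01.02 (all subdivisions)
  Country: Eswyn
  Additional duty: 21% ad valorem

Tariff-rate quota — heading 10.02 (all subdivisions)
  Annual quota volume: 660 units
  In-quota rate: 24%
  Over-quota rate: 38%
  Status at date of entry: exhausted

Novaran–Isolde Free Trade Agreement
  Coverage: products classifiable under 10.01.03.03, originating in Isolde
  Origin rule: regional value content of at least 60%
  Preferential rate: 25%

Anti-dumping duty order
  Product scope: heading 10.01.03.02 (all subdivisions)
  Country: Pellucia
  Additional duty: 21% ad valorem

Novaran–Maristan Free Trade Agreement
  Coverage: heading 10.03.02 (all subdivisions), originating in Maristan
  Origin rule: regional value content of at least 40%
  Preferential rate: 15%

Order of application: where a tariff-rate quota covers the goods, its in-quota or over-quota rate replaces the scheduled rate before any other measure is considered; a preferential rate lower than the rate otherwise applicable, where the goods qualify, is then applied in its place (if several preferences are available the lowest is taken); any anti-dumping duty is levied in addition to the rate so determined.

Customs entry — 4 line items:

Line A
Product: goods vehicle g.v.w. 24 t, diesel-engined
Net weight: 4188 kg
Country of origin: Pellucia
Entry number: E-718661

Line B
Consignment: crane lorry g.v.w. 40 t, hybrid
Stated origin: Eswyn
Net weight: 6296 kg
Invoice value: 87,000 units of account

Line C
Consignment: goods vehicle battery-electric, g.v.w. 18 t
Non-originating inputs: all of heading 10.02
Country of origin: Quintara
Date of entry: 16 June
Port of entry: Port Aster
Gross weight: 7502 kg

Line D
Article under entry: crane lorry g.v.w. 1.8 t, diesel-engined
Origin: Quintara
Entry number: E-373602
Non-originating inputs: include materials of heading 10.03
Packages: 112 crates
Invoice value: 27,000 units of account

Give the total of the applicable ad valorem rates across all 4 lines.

87%

Line A: goods vehicle → 10.01; diesel-engined → 10.01.02; g.v.w. 24 t → 10.01.02.01. Scheduled 13%. No special measure applies. → 13%.
Line B: crane lorry → 10.03; hybrid → 10.03.04; g.v.w. 40 t → 10.03.04.01. Scheduled 27%. No special measure applies. → 27%.
Line C: goods vehicle → 10.01; battery-electric → 10.01.01; g.v.w. 18 t → 10.01.01.02. Scheduled 33%. Quintara agreement on 10.03.02: 10.01.01.02 not covered. → 33%.
Line D: crane lorry → 10.03; diesel-engined → 10.03.02; g.v.w. 1.8 t → 10.03.02.01. Scheduled 32%. quota on 10.03.02 exhausted → over-quota 14%; Quintara agreement on 10.03.02: CTH not met. → 14%.
Sum: 13% + 27% + 33% + 14% = 87%.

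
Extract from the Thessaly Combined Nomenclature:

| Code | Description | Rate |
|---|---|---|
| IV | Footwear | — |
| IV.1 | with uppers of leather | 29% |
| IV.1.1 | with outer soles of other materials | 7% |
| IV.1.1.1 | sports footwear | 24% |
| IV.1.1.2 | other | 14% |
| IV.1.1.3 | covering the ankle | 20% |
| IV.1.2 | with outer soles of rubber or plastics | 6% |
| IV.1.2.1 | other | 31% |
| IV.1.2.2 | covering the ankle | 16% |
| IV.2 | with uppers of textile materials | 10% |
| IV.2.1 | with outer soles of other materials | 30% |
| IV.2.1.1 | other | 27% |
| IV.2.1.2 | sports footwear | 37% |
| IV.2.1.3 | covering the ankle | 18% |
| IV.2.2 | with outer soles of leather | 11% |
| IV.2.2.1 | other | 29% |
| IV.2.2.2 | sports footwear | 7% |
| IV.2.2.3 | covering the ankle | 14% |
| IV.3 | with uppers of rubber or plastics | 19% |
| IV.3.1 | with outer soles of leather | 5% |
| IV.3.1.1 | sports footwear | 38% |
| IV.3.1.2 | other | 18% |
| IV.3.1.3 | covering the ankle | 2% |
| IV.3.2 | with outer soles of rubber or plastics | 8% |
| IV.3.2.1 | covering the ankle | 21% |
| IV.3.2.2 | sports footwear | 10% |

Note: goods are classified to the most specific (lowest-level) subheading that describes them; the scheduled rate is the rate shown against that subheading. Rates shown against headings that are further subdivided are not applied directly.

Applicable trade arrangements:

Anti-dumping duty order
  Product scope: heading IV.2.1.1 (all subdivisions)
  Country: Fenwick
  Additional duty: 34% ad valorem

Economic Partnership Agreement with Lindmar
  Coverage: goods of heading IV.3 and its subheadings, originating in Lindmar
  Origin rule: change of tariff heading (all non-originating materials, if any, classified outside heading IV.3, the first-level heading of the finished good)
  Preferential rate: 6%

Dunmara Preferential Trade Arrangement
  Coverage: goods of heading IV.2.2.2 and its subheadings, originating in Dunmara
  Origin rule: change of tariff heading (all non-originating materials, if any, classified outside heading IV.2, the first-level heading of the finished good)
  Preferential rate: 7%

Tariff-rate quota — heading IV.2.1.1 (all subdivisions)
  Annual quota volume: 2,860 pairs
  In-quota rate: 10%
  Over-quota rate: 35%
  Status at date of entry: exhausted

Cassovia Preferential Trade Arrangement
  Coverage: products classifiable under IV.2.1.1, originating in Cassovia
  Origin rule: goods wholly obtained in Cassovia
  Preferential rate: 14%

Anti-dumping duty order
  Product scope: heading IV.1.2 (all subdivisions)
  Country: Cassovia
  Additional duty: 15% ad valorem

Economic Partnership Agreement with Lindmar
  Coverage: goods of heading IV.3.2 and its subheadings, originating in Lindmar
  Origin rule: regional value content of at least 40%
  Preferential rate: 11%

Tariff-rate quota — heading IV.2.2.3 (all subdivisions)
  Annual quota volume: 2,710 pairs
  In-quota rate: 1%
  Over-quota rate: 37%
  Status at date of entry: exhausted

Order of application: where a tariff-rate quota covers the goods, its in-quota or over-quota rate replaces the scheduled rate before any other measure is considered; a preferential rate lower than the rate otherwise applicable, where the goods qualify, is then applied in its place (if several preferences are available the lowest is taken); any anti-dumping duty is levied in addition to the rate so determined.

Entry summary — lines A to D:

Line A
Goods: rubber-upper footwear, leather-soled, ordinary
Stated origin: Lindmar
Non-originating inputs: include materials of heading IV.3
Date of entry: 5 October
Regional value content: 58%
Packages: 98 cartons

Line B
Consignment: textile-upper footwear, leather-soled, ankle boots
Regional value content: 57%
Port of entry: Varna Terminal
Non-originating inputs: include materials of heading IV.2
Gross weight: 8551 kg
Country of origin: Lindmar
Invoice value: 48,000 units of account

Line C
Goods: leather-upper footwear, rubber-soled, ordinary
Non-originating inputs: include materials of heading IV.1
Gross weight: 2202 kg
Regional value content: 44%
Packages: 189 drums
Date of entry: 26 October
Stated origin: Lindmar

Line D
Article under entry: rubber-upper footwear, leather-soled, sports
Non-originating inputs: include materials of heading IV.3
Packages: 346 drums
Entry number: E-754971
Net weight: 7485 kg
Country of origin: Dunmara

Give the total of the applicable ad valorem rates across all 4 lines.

Line A: rubber-upper → IV.3; leather-soled → IV.3.1; ordinary → IV.3.1.2. Scheduled 18%. Lindmar agreement on IV.3: CTH not met; Lindmar agreement on IV.3.2: IV.3.1.2 not covered. → 18%.
Line B: textile-upper → IV.2; leather-soled → IV.2.2; ankle boots → IV.2.2.3. Scheduled 14%. quota on IV.2.2.3 exhausted → over-quota 37%; Lindmar agreement on IV.3: IV.2.2.3 not covered; Lindmar agreement on IV.3.2: IV.2.2.3 not covered. → 37%.
Line C: leather-upper → IV.1; rubber-soled → IV.1.2; ordinary → IV.1.2.1. Scheduled 31%. Lindmar agreement on IV.3: IV.1.2.1 not covered; Lindmar agreement on IV.3.2: IV.1.2.1 not covered. → 31%.
Line D: rubber-upper → IV.3; leather-soled → IV.3.1; sports → IV.3.1.1. Scheduled 38%. Dunmara agreement on IV.2.2.2: IV.3.1.1 not covered. → 38%.
Sum: 18% + 37% + 31% + 38% = 124%.

124%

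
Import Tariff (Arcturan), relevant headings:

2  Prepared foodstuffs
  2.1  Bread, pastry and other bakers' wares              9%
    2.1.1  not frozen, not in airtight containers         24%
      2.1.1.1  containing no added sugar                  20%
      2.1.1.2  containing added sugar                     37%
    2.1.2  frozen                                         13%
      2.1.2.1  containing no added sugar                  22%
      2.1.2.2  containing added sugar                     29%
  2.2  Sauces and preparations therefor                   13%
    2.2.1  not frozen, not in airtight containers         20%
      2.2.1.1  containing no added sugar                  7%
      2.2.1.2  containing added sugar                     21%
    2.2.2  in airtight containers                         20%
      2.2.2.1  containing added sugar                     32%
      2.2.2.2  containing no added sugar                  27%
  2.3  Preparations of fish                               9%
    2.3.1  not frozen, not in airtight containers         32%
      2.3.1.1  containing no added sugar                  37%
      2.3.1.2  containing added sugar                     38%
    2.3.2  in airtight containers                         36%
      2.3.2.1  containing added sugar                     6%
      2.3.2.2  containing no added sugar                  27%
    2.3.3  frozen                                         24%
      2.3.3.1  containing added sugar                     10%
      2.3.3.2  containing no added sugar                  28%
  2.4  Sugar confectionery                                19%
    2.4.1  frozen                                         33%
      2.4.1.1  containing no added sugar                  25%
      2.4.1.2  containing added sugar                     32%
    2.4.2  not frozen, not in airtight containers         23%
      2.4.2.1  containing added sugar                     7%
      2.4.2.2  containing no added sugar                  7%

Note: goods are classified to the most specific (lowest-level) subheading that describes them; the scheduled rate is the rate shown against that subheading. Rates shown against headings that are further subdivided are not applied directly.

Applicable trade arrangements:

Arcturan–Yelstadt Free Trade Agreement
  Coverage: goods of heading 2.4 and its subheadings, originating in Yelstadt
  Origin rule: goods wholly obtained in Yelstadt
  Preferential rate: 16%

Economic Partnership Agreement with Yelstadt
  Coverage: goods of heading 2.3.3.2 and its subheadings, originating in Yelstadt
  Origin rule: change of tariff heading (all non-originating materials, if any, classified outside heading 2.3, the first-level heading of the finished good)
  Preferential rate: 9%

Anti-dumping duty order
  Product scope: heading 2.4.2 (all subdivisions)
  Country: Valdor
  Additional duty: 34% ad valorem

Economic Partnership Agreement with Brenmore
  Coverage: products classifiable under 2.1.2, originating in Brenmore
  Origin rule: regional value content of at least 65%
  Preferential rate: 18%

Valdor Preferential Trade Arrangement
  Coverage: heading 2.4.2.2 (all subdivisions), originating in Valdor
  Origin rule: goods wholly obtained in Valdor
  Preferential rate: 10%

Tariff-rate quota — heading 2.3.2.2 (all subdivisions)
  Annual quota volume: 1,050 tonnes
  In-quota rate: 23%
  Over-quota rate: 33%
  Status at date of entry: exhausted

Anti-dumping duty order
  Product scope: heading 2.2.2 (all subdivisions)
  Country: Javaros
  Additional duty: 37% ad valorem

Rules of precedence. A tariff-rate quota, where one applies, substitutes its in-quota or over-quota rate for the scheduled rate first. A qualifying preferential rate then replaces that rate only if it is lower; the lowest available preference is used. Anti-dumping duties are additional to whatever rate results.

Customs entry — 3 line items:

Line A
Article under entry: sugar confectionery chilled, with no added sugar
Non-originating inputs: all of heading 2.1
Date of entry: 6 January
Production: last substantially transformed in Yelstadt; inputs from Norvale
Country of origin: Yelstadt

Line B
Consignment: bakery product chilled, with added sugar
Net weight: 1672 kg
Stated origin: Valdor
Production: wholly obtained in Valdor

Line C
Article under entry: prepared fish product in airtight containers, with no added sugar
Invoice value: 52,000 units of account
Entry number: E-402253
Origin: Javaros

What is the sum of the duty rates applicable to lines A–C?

Line A: sugar confectionery → 2.4; chilled → 2.4.2; with no added sugar → 2.4.2.2. Scheduled 7%. Yelstadt agreement on 2.4: not wholly obtained; Yelstadt agreement on 2.3.3.2: 2.4.2.2 not covered. → 7%.
Line B: bakery product → 2.1; chilled → 2.1.1; with added sugar → 2.1.1.2. Scheduled 37%. Valdor agreement on 2.4.2.2: 2.1.1.2 not covered. → 37%.
Line C: prepared fish product → 2.3; in airtight containers → 2.3.2; with no added sugar → 2.3.2.2. Scheduled 27%. quota on 2.3.2.2 exhausted → over-quota 33%. → 33%.
Sum: 7% + 37% + 33% = 77%.

77%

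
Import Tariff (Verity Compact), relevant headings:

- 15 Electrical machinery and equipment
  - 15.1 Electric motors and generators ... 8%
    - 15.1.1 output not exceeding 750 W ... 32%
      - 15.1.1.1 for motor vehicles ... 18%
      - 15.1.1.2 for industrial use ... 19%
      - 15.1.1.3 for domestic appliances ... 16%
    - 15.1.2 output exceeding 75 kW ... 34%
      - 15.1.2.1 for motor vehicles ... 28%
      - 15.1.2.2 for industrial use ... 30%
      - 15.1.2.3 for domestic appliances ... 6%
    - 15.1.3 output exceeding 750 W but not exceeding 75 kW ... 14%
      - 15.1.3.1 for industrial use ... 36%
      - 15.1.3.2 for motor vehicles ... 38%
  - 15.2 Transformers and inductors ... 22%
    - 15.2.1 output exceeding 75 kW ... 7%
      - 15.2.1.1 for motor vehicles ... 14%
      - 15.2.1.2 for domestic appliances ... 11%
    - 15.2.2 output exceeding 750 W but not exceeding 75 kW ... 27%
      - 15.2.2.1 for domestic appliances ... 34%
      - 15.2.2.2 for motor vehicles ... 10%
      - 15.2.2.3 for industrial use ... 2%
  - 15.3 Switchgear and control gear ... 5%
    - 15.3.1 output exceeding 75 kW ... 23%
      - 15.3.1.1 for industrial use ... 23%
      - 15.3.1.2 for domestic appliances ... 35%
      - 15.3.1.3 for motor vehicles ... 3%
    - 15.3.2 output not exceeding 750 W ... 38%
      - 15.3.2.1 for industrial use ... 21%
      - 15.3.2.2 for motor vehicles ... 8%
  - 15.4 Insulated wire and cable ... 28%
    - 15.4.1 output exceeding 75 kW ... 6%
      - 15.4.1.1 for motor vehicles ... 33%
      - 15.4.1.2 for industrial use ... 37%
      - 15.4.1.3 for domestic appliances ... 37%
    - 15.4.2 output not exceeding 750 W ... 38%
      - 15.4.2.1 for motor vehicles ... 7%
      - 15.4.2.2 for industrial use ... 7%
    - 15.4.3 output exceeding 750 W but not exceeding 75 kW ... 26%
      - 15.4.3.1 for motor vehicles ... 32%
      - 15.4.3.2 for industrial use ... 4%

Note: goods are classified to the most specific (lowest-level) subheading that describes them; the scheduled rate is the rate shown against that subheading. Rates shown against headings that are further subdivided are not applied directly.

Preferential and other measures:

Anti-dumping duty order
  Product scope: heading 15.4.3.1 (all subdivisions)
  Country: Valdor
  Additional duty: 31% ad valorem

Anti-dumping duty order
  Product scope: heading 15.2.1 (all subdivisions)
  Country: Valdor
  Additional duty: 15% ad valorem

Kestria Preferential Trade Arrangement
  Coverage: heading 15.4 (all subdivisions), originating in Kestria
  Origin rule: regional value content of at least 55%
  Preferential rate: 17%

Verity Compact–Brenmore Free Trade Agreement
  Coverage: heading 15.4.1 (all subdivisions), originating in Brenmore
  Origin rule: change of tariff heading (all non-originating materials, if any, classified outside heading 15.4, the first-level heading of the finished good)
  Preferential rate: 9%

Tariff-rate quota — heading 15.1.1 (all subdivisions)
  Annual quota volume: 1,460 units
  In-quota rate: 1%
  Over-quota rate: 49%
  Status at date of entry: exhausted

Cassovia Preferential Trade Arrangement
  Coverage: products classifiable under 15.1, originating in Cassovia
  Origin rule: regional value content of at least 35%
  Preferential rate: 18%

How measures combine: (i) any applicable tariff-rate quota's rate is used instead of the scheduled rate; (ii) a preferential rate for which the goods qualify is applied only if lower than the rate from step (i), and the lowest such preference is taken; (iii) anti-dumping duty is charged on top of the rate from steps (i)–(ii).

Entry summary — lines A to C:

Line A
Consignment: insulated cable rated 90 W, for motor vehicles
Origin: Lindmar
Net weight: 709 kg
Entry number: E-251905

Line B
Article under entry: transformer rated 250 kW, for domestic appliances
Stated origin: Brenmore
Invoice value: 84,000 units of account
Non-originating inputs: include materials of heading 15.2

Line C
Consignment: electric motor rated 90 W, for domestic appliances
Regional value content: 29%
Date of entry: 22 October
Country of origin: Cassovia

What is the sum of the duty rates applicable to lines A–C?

Line A: insulated cable → 15.4; rated 90 W → 15.4.2; for motor vehicles → 15.4.2.1. Scheduled 7%. No special measure applies. → 7%.
Line B: transformer → 15.2; rated 250 kW → 15.2.1; for domestic appliances → 15.2.1.2. Scheduled 11%. Brenmore agreement on 15.4.1: 15.2.1.2 not covered. → 11%.
Line C: electric motor → 15.1; rated 90 W → 15.1.1; for domestic appliances → 15.1.1.3. Scheduled 16%. quota on 15.1.1 exhausted → over-quota 49%; Cassovia agreement on 15.1: RVC < 35%. → 49%.
Sum: 7% + 11% + 49% = 67%.

67%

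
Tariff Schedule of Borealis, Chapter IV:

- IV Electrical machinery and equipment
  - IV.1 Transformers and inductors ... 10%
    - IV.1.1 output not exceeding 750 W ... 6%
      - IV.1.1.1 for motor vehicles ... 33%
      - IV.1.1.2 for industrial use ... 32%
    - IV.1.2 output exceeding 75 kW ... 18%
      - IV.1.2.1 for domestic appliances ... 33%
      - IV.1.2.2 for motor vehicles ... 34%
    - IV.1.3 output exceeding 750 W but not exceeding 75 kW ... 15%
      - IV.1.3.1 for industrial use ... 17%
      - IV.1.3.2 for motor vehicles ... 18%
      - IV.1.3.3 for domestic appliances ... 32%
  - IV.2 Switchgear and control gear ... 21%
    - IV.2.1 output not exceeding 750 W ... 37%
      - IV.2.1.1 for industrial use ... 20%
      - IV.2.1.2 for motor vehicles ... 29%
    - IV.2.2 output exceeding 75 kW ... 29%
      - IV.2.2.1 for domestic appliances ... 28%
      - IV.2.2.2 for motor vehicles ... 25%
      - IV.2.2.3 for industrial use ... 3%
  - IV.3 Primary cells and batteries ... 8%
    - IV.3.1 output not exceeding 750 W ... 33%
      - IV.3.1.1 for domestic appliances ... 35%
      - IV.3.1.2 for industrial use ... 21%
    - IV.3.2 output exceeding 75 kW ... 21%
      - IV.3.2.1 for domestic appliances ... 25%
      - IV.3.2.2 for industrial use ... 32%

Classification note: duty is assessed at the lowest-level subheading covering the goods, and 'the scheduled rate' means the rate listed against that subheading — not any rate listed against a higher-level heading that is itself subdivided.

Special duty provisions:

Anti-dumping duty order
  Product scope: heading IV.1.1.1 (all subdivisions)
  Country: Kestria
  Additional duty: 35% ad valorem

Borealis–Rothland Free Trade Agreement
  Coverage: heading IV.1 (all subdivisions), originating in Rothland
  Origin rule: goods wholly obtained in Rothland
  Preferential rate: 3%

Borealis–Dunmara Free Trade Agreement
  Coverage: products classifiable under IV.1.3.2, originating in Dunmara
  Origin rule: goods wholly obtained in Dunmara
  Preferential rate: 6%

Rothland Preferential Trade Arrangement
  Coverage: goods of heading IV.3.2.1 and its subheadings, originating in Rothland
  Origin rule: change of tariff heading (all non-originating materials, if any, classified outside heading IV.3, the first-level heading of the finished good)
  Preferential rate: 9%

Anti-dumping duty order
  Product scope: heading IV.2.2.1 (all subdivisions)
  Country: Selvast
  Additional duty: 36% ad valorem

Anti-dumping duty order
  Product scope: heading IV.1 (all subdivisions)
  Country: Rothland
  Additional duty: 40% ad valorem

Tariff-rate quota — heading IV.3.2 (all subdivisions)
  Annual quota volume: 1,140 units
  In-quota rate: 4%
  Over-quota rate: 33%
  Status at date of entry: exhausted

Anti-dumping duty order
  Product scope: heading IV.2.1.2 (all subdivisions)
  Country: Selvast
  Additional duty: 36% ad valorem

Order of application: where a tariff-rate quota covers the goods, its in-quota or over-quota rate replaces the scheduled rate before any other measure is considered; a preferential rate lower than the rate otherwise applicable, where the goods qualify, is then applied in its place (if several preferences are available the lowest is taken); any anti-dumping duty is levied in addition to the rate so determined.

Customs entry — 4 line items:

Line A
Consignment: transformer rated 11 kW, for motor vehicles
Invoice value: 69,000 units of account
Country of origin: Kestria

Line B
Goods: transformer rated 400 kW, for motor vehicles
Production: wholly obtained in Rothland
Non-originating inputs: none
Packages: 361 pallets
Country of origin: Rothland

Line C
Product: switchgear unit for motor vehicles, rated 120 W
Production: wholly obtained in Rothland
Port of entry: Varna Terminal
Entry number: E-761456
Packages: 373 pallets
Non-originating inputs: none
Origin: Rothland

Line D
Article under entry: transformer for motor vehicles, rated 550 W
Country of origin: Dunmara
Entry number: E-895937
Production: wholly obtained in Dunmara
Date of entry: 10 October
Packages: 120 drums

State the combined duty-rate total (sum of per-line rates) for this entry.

123%

Line A: transformer → IV.1; rated 11 kW → IV.1.3; for motor vehicles → IV.1.3.2. Scheduled 18%. No special measure applies. → 18%.
Line B: transformer → IV.1; rated 400 kW → IV.1.2; for motor vehicles → IV.1.2.2. Scheduled 34%. Rothland agreement on IV.1: wholly obtained → 3% available; Rothland agreement on IV.3.2.1: IV.1.2.2 not covered; preferential 3%; anti-dumping (Rothland, IV.1): +40%; total 3% + 40% = 43%. → 43%.
Line C: switchgear unit → IV.2; rated 120 W → IV.2.1; for motor vehicles → IV.2.1.2. Scheduled 29%. Rothland agreement on IV.1: IV.2.1.2 not covered; Rothland agreement on IV.3.2.1: IV.2.1.2 not covered. → 29%.
Line D: transformer → IV.1; rated 550 W → IV.1.1; for motor vehicles → IV.1.1.1. Scheduled 33%. Dunmara agreement on IV.1.3.2: IV.1.1.1 not covered. → 33%.
Sum: 18% + 43% + 29% + 33% = 123%.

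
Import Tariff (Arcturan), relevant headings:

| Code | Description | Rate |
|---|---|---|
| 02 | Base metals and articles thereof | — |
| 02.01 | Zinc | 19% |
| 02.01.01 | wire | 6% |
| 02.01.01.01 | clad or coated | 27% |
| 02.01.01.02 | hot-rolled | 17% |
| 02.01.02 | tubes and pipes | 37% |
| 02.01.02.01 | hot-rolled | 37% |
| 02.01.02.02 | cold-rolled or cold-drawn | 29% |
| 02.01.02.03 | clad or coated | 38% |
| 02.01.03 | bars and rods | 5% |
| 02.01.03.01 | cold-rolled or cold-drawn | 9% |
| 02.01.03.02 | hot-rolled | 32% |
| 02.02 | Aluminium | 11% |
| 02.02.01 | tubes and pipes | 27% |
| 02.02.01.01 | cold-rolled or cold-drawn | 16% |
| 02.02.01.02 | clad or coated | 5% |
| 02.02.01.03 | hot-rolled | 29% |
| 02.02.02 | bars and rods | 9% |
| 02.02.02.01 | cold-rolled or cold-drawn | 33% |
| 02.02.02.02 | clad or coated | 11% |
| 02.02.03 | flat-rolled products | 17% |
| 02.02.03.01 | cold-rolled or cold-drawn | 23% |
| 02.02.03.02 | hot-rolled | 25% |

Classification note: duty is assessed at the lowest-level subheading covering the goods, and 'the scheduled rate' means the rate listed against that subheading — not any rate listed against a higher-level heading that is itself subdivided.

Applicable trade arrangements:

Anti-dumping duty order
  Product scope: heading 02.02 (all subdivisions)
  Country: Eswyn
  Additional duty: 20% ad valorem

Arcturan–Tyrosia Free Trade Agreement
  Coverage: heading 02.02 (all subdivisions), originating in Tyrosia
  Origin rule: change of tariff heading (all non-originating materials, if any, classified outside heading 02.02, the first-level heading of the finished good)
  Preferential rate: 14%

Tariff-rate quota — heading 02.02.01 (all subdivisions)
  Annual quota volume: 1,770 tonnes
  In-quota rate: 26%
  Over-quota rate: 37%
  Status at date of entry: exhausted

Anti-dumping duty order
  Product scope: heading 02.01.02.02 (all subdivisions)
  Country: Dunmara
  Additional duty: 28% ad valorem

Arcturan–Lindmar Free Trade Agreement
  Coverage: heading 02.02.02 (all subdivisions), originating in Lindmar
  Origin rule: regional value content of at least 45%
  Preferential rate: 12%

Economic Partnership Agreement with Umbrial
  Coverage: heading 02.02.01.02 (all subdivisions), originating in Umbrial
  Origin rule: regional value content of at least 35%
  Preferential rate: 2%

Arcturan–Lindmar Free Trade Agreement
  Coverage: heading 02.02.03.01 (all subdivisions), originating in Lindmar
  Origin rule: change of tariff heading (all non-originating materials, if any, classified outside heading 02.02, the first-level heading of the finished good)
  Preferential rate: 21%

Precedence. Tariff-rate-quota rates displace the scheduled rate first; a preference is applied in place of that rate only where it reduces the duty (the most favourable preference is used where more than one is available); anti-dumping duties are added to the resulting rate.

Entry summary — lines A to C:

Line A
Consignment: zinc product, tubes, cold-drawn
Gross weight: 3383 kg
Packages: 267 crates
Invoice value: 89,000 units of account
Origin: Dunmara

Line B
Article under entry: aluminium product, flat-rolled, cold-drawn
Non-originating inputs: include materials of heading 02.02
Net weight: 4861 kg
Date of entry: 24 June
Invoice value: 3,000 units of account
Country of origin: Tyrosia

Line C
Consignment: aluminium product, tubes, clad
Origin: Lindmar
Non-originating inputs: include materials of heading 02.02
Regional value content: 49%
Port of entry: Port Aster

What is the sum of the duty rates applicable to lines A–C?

Line A: zinc → 02.01; tubes → 02.01.02; cold-drawn → 02.01.02.02. Scheduled 29%. anti-dumping (Dunmara, 02.01.02.02): +28%; total 29% + 28% = 57%. → 57%.
Line B: aluminium → 02.02; flat-rolled → 02.02.03; cold-drawn → 02.02.03.01. Scheduled 23%. Tyrosia agreement on 02.02: CTH not met. → 23%.
Line C: aluminium → 02.02; tubes → 02.02.01; clad → 02.02.01.02. Scheduled 5%. quota on 02.02.01 exhausted → over-quota 37%; Lindmar agreement on 02.02.02: 02.02.01.02 not covered; Lindmar agreement on 02.02.03.01: 02.02.01.02 not covered. → 37%.
Sum: 57% + 23% + 37% = 117%.

117%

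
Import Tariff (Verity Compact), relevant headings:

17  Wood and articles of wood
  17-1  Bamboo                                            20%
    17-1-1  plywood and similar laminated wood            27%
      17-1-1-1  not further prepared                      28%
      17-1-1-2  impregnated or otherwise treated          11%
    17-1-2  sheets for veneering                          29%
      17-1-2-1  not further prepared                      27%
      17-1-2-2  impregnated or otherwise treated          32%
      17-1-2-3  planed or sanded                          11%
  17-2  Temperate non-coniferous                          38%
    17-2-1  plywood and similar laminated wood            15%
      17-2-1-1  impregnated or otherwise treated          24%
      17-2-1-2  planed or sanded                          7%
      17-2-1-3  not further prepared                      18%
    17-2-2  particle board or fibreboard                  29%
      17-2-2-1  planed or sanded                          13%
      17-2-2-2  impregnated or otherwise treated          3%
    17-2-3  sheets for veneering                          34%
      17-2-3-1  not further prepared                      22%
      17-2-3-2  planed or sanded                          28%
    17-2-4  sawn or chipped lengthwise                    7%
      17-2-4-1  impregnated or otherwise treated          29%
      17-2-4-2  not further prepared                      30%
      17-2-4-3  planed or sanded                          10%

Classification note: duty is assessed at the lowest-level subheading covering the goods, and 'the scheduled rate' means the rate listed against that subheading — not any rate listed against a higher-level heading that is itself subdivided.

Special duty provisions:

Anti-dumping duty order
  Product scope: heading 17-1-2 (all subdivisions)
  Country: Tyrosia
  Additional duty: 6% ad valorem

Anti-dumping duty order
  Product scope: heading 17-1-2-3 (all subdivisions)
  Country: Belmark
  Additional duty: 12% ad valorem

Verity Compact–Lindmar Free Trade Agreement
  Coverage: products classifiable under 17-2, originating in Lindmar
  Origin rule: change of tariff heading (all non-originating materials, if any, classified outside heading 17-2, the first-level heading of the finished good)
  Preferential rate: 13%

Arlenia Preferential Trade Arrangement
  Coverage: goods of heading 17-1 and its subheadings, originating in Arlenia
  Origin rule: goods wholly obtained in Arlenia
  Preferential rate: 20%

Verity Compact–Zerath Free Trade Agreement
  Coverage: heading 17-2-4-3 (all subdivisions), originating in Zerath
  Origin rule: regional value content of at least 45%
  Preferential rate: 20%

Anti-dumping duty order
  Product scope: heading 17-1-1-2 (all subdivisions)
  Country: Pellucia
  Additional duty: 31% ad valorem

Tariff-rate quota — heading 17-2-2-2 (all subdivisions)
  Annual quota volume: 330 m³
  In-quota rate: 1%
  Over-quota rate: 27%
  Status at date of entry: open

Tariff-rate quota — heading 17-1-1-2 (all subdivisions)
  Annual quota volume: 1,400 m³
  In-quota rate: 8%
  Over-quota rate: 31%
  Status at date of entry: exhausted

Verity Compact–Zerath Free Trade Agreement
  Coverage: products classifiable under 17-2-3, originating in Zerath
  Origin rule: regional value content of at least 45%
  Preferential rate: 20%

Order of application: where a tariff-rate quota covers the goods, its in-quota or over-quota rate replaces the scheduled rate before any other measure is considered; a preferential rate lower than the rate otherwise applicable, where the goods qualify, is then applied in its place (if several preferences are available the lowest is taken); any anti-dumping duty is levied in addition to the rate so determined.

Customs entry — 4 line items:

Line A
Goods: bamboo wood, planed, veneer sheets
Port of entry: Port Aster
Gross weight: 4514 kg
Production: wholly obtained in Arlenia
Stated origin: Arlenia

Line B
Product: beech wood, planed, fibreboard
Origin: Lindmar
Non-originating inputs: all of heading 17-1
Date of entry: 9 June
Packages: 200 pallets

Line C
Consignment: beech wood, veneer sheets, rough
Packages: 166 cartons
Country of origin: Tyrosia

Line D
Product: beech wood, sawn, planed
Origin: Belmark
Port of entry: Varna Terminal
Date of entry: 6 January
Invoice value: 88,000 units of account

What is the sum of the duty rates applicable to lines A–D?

Line A: bamboo → 17-1; veneer sheets → 17-1-2; planed → 17-1-2-3. Scheduled 11%. Arlenia agreement on 17-1: wholly obtained → 20% available; preference 20% not lower than 11% → no reduction. → 11%.
Line B: beech → 17-2; fibreboard → 17-2-2; planed → 17-2-2-1. Scheduled 13%. Lindmar agreement on 17-2: CTH met → 13% available; preference 13% not lower than 13% → no reduction. → 13%.
Line C: beech → 17-2; veneer sheets → 17-2-3; rough → 17-2-3-1. Scheduled 22%. No special measure applies. → 22%.
Line D: beech → 17-2; sawn → 17-2-4; planed → 17-2-4-3. Scheduled 10%. No special measure applies. → 10%.
Sum: 11% + 13% + 22% + 10% = 56%.

56%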